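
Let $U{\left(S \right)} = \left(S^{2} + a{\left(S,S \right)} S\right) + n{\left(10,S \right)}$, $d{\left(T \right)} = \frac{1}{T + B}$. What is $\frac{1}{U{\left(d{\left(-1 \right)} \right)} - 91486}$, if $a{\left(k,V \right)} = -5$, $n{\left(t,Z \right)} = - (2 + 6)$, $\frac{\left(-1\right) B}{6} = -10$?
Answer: $- \frac{3481}{318490908} \approx -1.093 \cdot 10^{-5}$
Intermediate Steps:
$B = 60$ ($B = \left(-6\right) \left(-10\right) = 60$)
$n{\left(t,Z \right)} = -8$ ($n{\left(t,Z \right)} = \left(-1\right) 8 = -8$)
$d{\left(T \right)} = \frac{1}{60 + T}$ ($d{\left(T \right)} = \frac{1}{T + 60} = \frac{1}{60 + T}$)
$U{\left(S \right)} = -8 + S^{2} - 5 S$ ($U{\left(S \right)} = \left(S^{2} - 5 S\right) - 8 = -8 + S^{2} - 5 S$)
$\frac{1}{U{\left(d{\left(-1 \right)} \right)} - 91486} = \frac{1}{\left(-8 + \left(\frac{1}{60 - 1}\right)^{2} - \frac{5}{60 - 1}\right) - 91486} = \frac{1}{\left(-8 + \left(\frac{1}{59}\right)^{2} - \frac{5}{59}\right) - 91486} = \frac{1}{\left(-8 + \frac{1}{3481} - \frac{5}{59}\right) - 91486} = \frac{1}{- \frac{28142}{3481} - 91486} = \frac{1}{- \frac{318490908}{3481}} = - \frac{3481}{318490908}$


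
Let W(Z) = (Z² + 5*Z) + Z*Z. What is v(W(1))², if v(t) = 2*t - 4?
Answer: 100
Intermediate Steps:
W(Z) = 2*Z² + 5*Z (W(Z) = (Z² + 5*Z) + Z² = 2*Z² + 5*Z)
v(t) = -4 + 2*t
v(W(1))² = (-4 + 2*(1*(5 + 2*1)))² = (-4 + 2*(1*(5 + 2)))² = (-4 + 2*(1*7))² = (-4 + 2*7)² = (-4 + 14)² = 10² = 100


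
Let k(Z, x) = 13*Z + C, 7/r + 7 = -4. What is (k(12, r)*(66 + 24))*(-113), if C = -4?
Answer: -1545840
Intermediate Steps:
r = -7/11 (r = 7/(-7 - 4) = 7/(-11) = 7*(-1/11) = -7/11 ≈ -0.63636)
k(Z, x) = -4 + 13*Z (k(Z, x) = 13*Z - 4 = -4 + 13*Z)
(k(12, r)*(66 + 24))*(-113) = ((-4 + 13*12)*(66 + 24))*(-113) = ((-4 + 156)*90)*(-113) = (152*90)*(-113) = 13680*(-113) = -1545840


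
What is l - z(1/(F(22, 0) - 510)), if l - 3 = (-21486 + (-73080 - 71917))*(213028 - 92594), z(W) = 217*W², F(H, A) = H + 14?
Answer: -4504801795062661/224676 ≈ -2.0050e+10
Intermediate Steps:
F(H, A) = 14 + H
l = -20050213619 (l = 3 + (-21486 + (-73080 - 71917))*(213028 - 92594) = 3 + (-21486 - 144997)*120434 = 3 - 166483*120434 = 3 - 20050213622 = -20050213619)
l - z(1/(F(22, 0) - 510)) = -20050213619 - 217*(1/((14 + 22) - 510))² = -20050213619 - 217*(1/(36 - 510))² = -20050213619 - 217*(1/(-474))² = -20050213619 - 217*(-1/474)² = -20050213619 - 217/224676 = -4504801795062661/224676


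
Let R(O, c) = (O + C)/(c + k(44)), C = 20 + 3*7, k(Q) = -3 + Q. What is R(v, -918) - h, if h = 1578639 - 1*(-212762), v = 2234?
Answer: -1571060952/877 ≈ -1.7914e+6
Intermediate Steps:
C = 41 (C = 20 + 21 = 41)
R(O, c) = (41 + O)/(41 + c) (R(O, c) = (O + 41)/(c + (-3 + 44)) = (41 + O)/(c + 41) = (41 + O)/(41 + c))
h = 1791401 (h = 1578639 + 212762 = 1791401)
R(v, -918) - h = (41 + 2234)/(41 - 918) - 1*1791401 = 2275/(-877) - 1791401 = -1/877*2275 - 1791401 = -2275/877 - 1791401 = -1571060952/877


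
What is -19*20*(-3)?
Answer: 1140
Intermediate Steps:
-19*20*(-3) = -380*(-3) = 1140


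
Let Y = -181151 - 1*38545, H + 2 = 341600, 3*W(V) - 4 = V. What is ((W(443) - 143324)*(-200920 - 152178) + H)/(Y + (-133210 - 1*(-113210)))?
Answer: -12638786937/59924 ≈ -2.1091e+5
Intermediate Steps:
W(V) = 4/3 + V/3
H = 341598 (H = -2 + 341600 = 341598)
Y = -219696 (Y = -181151 - 38545 = -219696)
((W(443) - 143324)*(-200920 - 152178) + H)/(Y + (-133210 - 1*(-113210))) = (((4/3 + (1/3)*443) - 143324)*(-200920 - 152178) + 341598)/(-219696 + (-133210 - 1*(-113210))) = (((4/3 + 443/3) - 143324)*(-353098) + 341598)/(-219696 + (-133210 + 113210)) = ((149 - 143324)*(-353098) + 341598)/(-219696 - 20000) = (-143175*(-353098) + 341598)/(-239696) = (50554806150 + 341598)*(-1/239696) = 50555147748*(-1/239696) = -12638786937/59924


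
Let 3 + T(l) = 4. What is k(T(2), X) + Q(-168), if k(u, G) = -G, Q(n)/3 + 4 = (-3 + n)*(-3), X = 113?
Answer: 1414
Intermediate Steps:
Q(n) = 15 - 9*n (Q(n) = -12 + 3*((-3 + n)*(-3)) = -12 + 3*(9 - 3*n) = -12 + (27 - 9*n) = 15 - 9*n)
T(l) = 1 (T(l) = -3 + 4 = 1)
k(T(2), X) + Q(-168) = -1*113 + (15 - 9*(-168)) = -113 + (15 + 1512) = -113 + 1527 = 1414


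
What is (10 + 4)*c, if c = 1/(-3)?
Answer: -14/3 ≈ -4.6667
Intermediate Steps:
c = -⅓ ≈ -0.33333
(10 + 4)*c = (10 + 4)*(-⅓) = 14*(-⅓) = -14/3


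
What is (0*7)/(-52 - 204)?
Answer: 0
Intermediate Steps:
(0*7)/(-52 - 204) = 0/(-256) = -1/256*0 = 0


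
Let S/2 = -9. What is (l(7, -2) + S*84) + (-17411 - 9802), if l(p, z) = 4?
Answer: -28721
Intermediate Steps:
S = -18 (S = 2*(-9) = -18)
(l(7, -2) + S*84) + (-17411 - 9802) = (4 - 18*84) + (-17411 - 9802) = (4 - 1512) - 27213 = -1508 - 27213 = -28721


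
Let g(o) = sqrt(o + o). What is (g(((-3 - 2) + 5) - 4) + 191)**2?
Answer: 36473 + 764*I*sqrt(2) ≈ 36473.0 + 1080.5*I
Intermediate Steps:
g(o) = sqrt(2)*sqrt(o) (g(o) = sqrt(2*o) = sqrt(2)*sqrt(o))
(g(((-3 - 2) + 5) - 4) + 191)**2 = (sqrt(2)*sqrt(((-3 - 2) + 5) - 4) + 191)**2 = (sqrt(2)*sqrt((-5 + 5) - 4) + 191)**2 = (sqrt(2)*sqrt(0 - 4) + 191)**2 = (sqrt(2)*sqrt(-4) + 191)**2 = (sqrt(2)*(2*I) + 191)**2 = (2*I*sqrt(2) + 191)**2 = (191 + 2*I*sqrt(2))**2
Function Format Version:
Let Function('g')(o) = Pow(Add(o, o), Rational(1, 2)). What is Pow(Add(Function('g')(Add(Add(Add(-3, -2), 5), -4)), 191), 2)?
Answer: Add(36473, Mul(764, I, Pow(2, Rational(1, 2)))) ≈ Add(36473., Mul(1080.5, I))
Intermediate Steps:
Function('g')(o) = Mul(Pow(2, Rational(1, 2)), Pow(o, Rational(1, 2))) (Function('g')(o) = Pow(Mul(2, o), Rational(1, 2)) = Mul(Pow(2, Rational(1, 2)), Pow(o, Rational(1, 2))))
Pow(Add(Function('g')(Add(Add(Add(-3, -2), 5), -4)), 191), 2) = Pow(Add(Mul(Pow(2, Rational(1, 2)), Pow(Add(Add(Add(-3, -2), 5), -4), Rational(1, 2))), 191), 2) = Pow(Add(Mul(Pow(2, Rational(1, 2)), Pow(Add(Add(-5, 5), -4), Rational(1, 2))), 191), 2) = Pow(Add(Mul(Pow(2, Rational(1, 2)), Pow(Add(0, -4), Rational(1, 2))), 191), 2) = Pow(Add(Mul(Pow(2, Rational(1, 2)), Pow(-4, Rational(1, 2))), 191), 2) = Pow(Add(Mul(Pow(2, Rational(1, 2)), Mul(2, I)), 191), 2) = Pow(Add(Mul(2, I, Pow(2, Rational(1, 2))), 191), 2) = Pow(Add(191, Mul(2, I, Pow(2, Rational(1, 2)))), 2)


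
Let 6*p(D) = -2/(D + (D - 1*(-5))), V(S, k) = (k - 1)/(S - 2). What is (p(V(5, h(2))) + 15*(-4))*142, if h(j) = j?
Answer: -144982/17 ≈ -8528.4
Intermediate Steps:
V(S, k) = (-1 + k)/(-2 + S)
p(D) = -1/(3*(5 + 2*D)) (p(D) = (-2/(D + (D - 1*(-5))))/6 = (-2/(D + (D + 5)))/6 = (-2/(D + (5 + D)))/6 = (-2/(5 + 2*D))/6 = -1/(3*(5 + 2*D)))
(p(V(5, h(2))) + 15*(-4))*142 = (-1/(15 + 6*((-1 + 2)/(-2 + 5))) + 15*(-4))*142 = (-1/(15 + 6*(1/3)) - 60)*142 = (-1/(15 + 6*((⅓)*1)) - 60)*142 = (-1/(15 + 6*(⅓)) - 60)*142 = (-1/(15 + 2) - 60)*142 = (-1/17 - 60)*142 = -1021/17*142 = -144982/17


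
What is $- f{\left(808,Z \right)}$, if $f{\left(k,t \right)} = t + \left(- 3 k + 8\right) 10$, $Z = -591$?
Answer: $24751$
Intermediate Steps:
$f{\left(k,t \right)} = 80 + t - 30 k$ ($f{\left(k,t \right)} = t + \left(8 - 3 k\right) 10 = t - \left(-80 + 30 k\right) = 80 + t - 30 k$)
$- f{\left(808,Z \right)} = - (80 - 591 - 24240) = \left(-1\right) \left(-24751\right) = 24751$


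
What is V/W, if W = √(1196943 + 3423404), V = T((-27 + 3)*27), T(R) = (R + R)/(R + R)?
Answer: √4620347/4620347 ≈ 0.00046522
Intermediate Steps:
T(R) = 1 (T(R) = (2*R)/((2*R)) = (2*R)*(1/(2*R)) = 1)
V = 1
W = √4620347 ≈ 2149.5
V/W = 1/√4620347 = 1*(√4620347/4620347) = √4620347/4620347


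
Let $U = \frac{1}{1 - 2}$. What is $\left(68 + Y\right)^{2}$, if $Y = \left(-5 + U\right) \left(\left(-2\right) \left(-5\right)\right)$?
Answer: $64$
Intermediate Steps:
$U = -1$ ($U = \frac{1}{-1} = -1$)
$Y = -60$ ($Y = \left(-5 - 1\right) \left(\left(-2\right) \left(-5\right)\right) = \left(-6\right) 10 = -60$)
$\left(68 + Y\right)^{2} = \left(68 - 60\right)^{2} = 8^{2} = 64$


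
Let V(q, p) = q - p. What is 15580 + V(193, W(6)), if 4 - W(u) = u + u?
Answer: 15781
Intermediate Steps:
W(u) = 4 - 2*u (W(u) = 4 - (u + u) = 4 - 2*u)
15580 + V(193, W(6)) = 15580 + (193 - (4 - 2*6)) = 15580 + (193 - (4 - 12)) = 15580 + (193 - 1*(-8)) = 15580 + (193 + 8) = 15580 + 201 = 15781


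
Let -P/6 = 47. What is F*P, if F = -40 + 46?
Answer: -1692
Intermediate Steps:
P = -282 (P = -6*47 = -282)
F = 6
F*P = 6*(-282) = -1692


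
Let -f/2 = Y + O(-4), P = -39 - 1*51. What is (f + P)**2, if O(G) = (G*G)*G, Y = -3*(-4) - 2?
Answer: 324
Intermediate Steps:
Y = 10 (Y = 12 - 2 = 10)
O(G) = G**3 (O(G) = G**2*G = G**3)
P = -90 (P = -39 - 51 = -90)
f = 108 (f = -2*(10 + (-4)**3) = -2*(10 - 64) = -2*(-54) = 108)
(f + P)**2 = (108 - 90)**2 = 18**2 = 324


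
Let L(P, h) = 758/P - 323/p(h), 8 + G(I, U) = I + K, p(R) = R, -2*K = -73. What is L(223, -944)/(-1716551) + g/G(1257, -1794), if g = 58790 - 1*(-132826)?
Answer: 46160879317846411/309680878583984 ≈ 149.06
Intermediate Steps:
K = 73/2 (K = -½*(-73) = 73/2 ≈ 36.500)
G(I, U) = 57/2 + I (G(I, U) = -8 + (I + 73/2) = -8 + (73/2 + I) = 57/2 + I)
g = 191616 (g = 58790 + 132826 = 191616)
L(P, h) = -323/h + 758/P (L(P, h) = 758/P - 323/h = -323/h + 758/P)
L(223, -944)/(-1716551) + g/G(1257, -1794) = (-323/(-944) + 758/223)/(-1716551) + 191616/(57/2 + 1257) = (-323*(-1/944) + 758*(1/223))*(-1/1716551) + 191616/(2571/2) = (323/944 + 758/223)*(-1/1716551) + 191616*(2/2571) = (787581/210512)*(-1/1716551) + 127744/857 = -787581/361354584112 + 127744/857 = 46160879317846411/309680878583984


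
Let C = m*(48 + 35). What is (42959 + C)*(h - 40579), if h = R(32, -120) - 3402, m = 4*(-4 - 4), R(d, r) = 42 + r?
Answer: -1775709877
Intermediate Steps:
m = -32 (m = 4*(-8) = -32)
C = -2656 (C = -32*(48 + 35) = -32*83 = -2656)
h = -3480 (h = (42 - 120) - 3402 = -78 - 3402 = -3480)
(42959 + C)*(h - 40579) = (42959 - 2656)*(-3480 - 40579) = 40303*(-44059) = -1775709877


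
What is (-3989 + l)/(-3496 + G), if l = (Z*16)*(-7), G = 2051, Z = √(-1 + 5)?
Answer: 4213/1445 ≈ 2.9156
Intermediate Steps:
Z = 2 (Z = √4 = 2)
l = -224 (l = (2*16)*(-7) = 32*(-7) = -224)
(-3989 + l)/(-3496 + G) = (-3989 - 224)/(-3496 + 2051) = -4213/(-1445) = -4213*(-1/1445) = 4213/1445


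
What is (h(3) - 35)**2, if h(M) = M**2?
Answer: 676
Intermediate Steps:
(h(3) - 35)**2 = (3**2 - 35)**2 = (9 - 35)**2 = (-26)**2 = 676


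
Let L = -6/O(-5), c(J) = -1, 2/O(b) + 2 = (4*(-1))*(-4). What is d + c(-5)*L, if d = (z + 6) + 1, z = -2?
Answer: 47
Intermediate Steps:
O(b) = ⅐ (O(b) = 2/(-2 + (4*(-1))*(-4)) = 2/(-2 - 4*(-4)) = 2/(-2 + 16) = 2/14 = 2*(1/14) = ⅐)
d = 5 (d = (-2 + 6) + 1 = 4 + 1 = 5)
L = -42 (L = -6/⅐ = -6*7 = -42)
d + c(-5)*L = 5 - 1*(-42) = 5 + 42 = 47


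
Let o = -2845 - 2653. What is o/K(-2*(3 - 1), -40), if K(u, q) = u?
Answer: 2749/2 ≈ 1374.5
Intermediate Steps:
o = -5498
o/K(-2*(3 - 1), -40) = -5498*(-1/(2*(3 - 1))) = -5498/((-2*2)) = -5498/(-4) = -5498*(-¼) = 2749/2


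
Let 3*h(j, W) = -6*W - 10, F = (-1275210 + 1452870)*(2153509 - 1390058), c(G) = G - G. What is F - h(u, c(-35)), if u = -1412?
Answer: 406904113990/3 ≈ 1.3563e+11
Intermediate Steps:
c(G) = 0
F = 135634704660 (F = 177660*763451 = 135634704660)
h(j, W) = -10/3 - 2*W (h(j, W) = (-6*W - 10)/3 = (-10 - 6*W)/3 = -10/3 - 2*W)
F - h(u, c(-35)) = 135634704660 - (-10/3 - 2*0) = 135634704660 - (-10/3 + 0) = 135634704660 - 1*(-10/3) = 135634704660 + 10/3 = 406904113990/3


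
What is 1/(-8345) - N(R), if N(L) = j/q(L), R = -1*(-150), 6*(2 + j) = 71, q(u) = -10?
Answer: 98459/100140 ≈ 0.98321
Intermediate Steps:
j = 59/6 (j = -2 + (⅙)*71 = -2 + 71/6 = 59/6 ≈ 9.8333)
R = 150
N(L) = -59/60 (N(L) = (59/6)/(-10) = (59/6)*(-⅒) = -59/60)
1/(-8345) - N(R) = 1/(-8345) - 1*(-59/60) = -1/8345 + 59/60 = 98459/100140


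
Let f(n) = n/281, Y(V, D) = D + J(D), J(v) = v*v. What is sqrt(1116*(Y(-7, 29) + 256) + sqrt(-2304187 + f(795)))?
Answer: sqrt(99223655976 + 562*I*sqrt(45485171578))/281 ≈ 1121.0 + 0.67706*I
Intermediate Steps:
J(v) = v**2
Y(V, D) = D + D**2
f(n) = n/281 (f(n) = n*(1/281) = n/281)
sqrt(1116*(Y(-7, 29) + 256) + sqrt(-2304187 + f(795))) = sqrt(1116*(29*(1 + 29) + 256) + sqrt(-2304187 + (1/281)*795)) = sqrt(1116*(29*30 + 256) + sqrt(-2304187 + 795/281)) = sqrt(1116*(870 + 256) + sqrt(-647475752/281)) = sqrt(1116*1126 + 2*I*sqrt(45485171578)/281) = sqrt(1256616 + 2*I*sqrt(45485171578)/281)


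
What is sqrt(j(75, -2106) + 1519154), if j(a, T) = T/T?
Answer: 99*sqrt(155) ≈ 1232.5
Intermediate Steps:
j(a, T) = 1
sqrt(j(75, -2106) + 1519154) = sqrt(1 + 1519154) = sqrt(1519155) = 99*sqrt(155)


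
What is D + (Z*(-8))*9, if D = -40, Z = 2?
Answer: -184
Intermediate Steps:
D + (Z*(-8))*9 = -40 + (2*(-8))*9 = -40 - 16*9 = -40 - 144 = -184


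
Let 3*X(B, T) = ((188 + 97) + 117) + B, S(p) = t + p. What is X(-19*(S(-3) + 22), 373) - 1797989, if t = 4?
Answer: -5394002/3 ≈ -1.7980e+6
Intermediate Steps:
S(p) = 4 + p
X(B, T) = 134 + B/3 (X(B, T) = (((188 + 97) + 117) + B)/3 = ((285 + 117) + B)/3 = (402 + B)/3 = 134 + B/3)
X(-19*(S(-3) + 22), 373) - 1797989 = (134 + (-19*((4 - 3) + 22))/3) - 1797989 = (134 + (-19*(1 + 22))/3) - 1797989 = (134 + (-19*23)/3) - 1797989 = (134 + (⅓)*(-437)) - 1797989 = (134 - 437/3) - 1797989 = -35/3 - 1797989 = -5394002/3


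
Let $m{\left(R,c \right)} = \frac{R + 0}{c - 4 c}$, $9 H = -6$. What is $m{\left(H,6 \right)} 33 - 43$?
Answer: $- \frac{376}{9} \approx -41.778$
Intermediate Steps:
$H = - \frac{2}{3}$ ($H = \frac{1}{9} \left(-6\right) = - \frac{2}{3} \approx -0.66667$)
$m{\left(R,c \right)} = - \frac{R}{3 c}$ ($m{\left(R,c \right)} = \frac{R}{\left(-3\right) c} = R \left(- \frac{1}{3 c}\right) = - \frac{R}{3 c}$)
$m{\left(H,6 \right)} 33 - 43 = \left(- \frac{1}{3}\right) \left(- \frac{2}{3}\right) \frac{1}{6} \cdot 33 - 43 = \frac{1}{27} \cdot 33 - 43 = \frac{11}{9} - 43 = - \frac{376}{9}$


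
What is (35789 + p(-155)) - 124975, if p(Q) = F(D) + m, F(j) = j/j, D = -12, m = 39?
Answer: -89146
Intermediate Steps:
F(j) = 1
p(Q) = 40 (p(Q) = 1 + 39 = 40)
(35789 + p(-155)) - 124975 = (35789 + 40) - 124975 = 35829 - 124975 = -89146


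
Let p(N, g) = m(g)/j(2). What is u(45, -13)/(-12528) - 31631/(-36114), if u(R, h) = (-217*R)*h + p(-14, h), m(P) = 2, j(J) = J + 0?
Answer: -349021223/37703016 ≈ -9.2571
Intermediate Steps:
j(J) = J
p(N, g) = 1 (p(N, g) = 2/2 = 2*(½) = 1)
u(R, h) = 1 - 217*R*h (u(R, h) = (-217*R)*h + 1 = -217*R*h + 1 = 1 - 217*R*h)
u(45, -13)/(-12528) - 31631/(-36114) = (1 - 217*45*(-13))/(-12528) - 31631/(-36114) = (1 + 126945)*(-1/12528) - 31631*(-1/36114) = 126946*(-1/12528) + 31631/36114 = -63473/6264 + 31631/36114 = -349021223/37703016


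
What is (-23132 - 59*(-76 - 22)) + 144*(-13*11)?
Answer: -37942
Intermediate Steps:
(-23132 - 59*(-76 - 22)) + 144*(-13*11) = (-23132 - 59*(-98)) + 144*(-143) = (-23132 + 5782) - 20592 = -17350 - 20592 = -37942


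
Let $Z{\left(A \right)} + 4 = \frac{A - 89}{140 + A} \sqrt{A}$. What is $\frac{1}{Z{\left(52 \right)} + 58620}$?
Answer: $\frac{540205056}{31664659544699} + \frac{3552 \sqrt{13}}{31664659544699} \approx 1.7061 \cdot 10^{-5}$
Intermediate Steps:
$Z{\left(A \right)} = -4 + \frac{\sqrt{A} \left(-89 + A\right)}{140 + A}$ ($Z{\left(A \right)} = -4 + \frac{A - 89}{140 + A} \sqrt{A} = -4 + \frac{-89 + A}{140 + A} \sqrt{A} = -4 + \frac{\sqrt{A} \left(-89 + A\right)}{140 + A}$)
$\frac{1}{Z{\left(52 \right)} + 58620} = \frac{1}{\frac{-560 + 52^{\frac{3}{2}} - 89 \sqrt{52} - 208}{140 + 52} + 58620} = \frac{1}{\frac{-560 + 104 \sqrt{13} - 89 \cdot 2 \sqrt{13} - 208}{192} + 58620} = \frac{1}{\frac{-560 + 104 \sqrt{13} - 178 \sqrt{13} - 208}{192} + 58620} = \frac{1}{\frac{-768 - 74 \sqrt{13}}{192} + 58620} = \frac{1}{\left(-4 - \frac{37 \sqrt{13}}{96}\right) + 58620} = \frac{1}{58616 - \frac{37 \sqrt{13}}{96}}$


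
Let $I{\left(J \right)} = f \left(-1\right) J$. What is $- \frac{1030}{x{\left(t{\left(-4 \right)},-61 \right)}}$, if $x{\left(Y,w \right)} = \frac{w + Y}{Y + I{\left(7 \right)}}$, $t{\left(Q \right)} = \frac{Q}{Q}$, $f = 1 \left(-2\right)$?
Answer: $\frac{515}{2} \approx 257.5$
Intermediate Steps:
$f = -2$
$I{\left(J \right)} = 2 J$ ($I{\left(J \right)} = \left(-2\right) \left(-1\right) J = 2 J$)
$t{\left(Q \right)} = 1$
$x{\left(Y,w \right)} = \frac{Y + w}{14 + Y}$ ($x{\left(Y,w \right)} = \frac{w + Y}{Y + 2 \cdot 7} = \frac{Y + w}{Y + 14} = \frac{Y + w}{14 + Y}$)
$- \frac{1030}{x{\left(t{\left(-4 \right)},-61 \right)}} = - \frac{1030}{\frac{1}{14 + 1} \left(1 - 61\right)} = - \frac{1030}{\frac{1}{15} \left(-60\right)} = - \frac{1030}{-4} = \left(-1030\right) \left(- \frac{1}{4}\right) = \frac{515}{2}$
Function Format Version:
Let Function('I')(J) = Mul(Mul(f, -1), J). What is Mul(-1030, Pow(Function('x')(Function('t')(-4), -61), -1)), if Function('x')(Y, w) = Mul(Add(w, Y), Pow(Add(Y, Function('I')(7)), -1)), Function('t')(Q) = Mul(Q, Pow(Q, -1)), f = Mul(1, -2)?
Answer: Rational(515, 2) ≈ 257.50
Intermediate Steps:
f = -2
Function('I')(J) = Mul(2, J) (Function('I')(J) = Mul(Mul(-2, -1), J) = Mul(2, J))
Function('t')(Q) = 1
Function('x')(Y, w) = Mul(Pow(Add(14, Y), -1), Add(Y, w)) (Function('x')(Y, w) = Mul(Add(w, Y), Pow(Add(Y, Mul(2, 7)), -1)) = Mul(Add(Y, w), Pow(Add(Y, 14), -1)) = Mul(Add(Y, w), Pow(Add(14, Y), -1)) = Mul(Pow(Add(14, Y), -1), Add(Y, w)))
Mul(-1030, Pow(Function('x')(Function('t')(-4), -61), -1)) = Mul(-1030, Pow(Mul(Pow(Add(14, 1), -1), Add(1, -61)), -1)) = Mul(-1030, Pow(Mul(Pow(15, -1), -60), -1)) = Mul(-1030, Pow(Mul(Rational(1, 15), -60), -1)) = Mul(-1030, Pow(-4, -1)) = Mul(-1030, Rational(-1, 4)) = Rational(515, 2)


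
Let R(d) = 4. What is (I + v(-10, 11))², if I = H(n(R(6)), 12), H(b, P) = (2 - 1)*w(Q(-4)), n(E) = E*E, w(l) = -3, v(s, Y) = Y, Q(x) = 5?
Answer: 64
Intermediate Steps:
n(E) = E²
H(b, P) = -3 (H(b, P) = (2 - 1)*(-3) = 1*(-3) = -3)
I = -3
(I + v(-10, 11))² = (-3 + 11)² = 8² = 64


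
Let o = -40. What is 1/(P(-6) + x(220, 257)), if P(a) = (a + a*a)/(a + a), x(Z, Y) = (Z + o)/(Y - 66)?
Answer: -382/595 ≈ -0.64202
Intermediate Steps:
x(Z, Y) = (-40 + Z)/(-66 + Y) (x(Z, Y) = (Z - 40)/(Y - 66) = (-40 + Z)/(-66 + Y))
P(a) = (a + a**2)/(2*a) (P(a) = (a + a**2)/((2*a)) = (a + a**2)*(1/(2*a)) = (a + a**2)/(2*a))
1/(P(-6) + x(220, 257)) = 1/((1/2 + (1/2)*(-6)) + (-40 + 220)/(-66 + 257)) = 1/((1/2 - 3) + 180/191) = 1/(-5/2 + (1/191)*180) = 1/(-5/2 + 180/191) = 1/(-595/382) = -382/595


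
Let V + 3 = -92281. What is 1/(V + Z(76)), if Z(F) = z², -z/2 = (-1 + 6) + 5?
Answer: -1/91884 ≈ -1.0883e-5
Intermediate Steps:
V = -92284 (V = -3 - 92281 = -92284)
z = -20 (z = -2*((-1 + 6) + 5) = -2*(5 + 5) = -2*10 = -20)
Z(F) = 400 (Z(F) = (-20)² = 400)
1/(V + Z(76)) = 1/(-92284 + 400) = 1/(-91884) = -1/91884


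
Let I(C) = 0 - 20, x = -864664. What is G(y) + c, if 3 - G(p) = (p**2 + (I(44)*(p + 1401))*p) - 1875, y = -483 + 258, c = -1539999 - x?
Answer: -6016082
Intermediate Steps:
I(C) = -20
c = -675335 (c = -1539999 - 1*(-864664) = -1539999 + 864664 = -675335)
y = -225
G(p) = 1878 - p**2 - p*(-28020 - 20*p) (G(p) = 3 - ((p**2 + (-20*(p + 1401))*p) - 1875) = 3 - ((p**2 + (-20*(1401 + p))*p) - 1875) = 3 - ((p**2 + (-28020 - 20*p)*p) - 1875) = 3 - ((p**2 + p*(-28020 - 20*p)) - 1875) = 3 - (-1875 + p**2 + p*(-28020 - 20*p)) = 3 + (1875 - p**2 - p*(-28020 - 20*p)) = 1878 - p**2 - p*(-28020 - 20*p))
G(y) + c = (1878 + 19*(-225)**2 + 28020*(-225)) - 675335 = (1878 + 19*50625 - 6304500) - 675335 = (1878 + 961875 - 6304500) - 675335 = -5340747 - 675335 = -6016082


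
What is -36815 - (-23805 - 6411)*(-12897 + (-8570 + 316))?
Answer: -639135431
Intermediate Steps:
-36815 - (-23805 - 6411)*(-12897 + (-8570 + 316)) = -36815 - (-30216)*(-12897 - 8254) = -36815 - (-30216)*(-21151) = -36815 - 1*639098616 = -36815 - 639098616 = -639135431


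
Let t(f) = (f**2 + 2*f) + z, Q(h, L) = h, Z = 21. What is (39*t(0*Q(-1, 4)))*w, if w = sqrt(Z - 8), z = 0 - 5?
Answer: -195*sqrt(13) ≈ -703.08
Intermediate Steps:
z = -5
w = sqrt(13) (w = sqrt(21 - 8) = sqrt(13) ≈ 3.6056)
t(f) = -5 + f**2 + 2*f (t(f) = (f**2 + 2*f) - 5 = -5 + f**2 + 2*f)
(39*t(0*Q(-1, 4)))*w = (39*(-5 + (0*(-1))**2 + 2*(0*(-1))))*sqrt(13) = (39*(-5 + 0**2 + 2*0))*sqrt(13) = (39*(-5 + 0 + 0))*sqrt(13) = (39*(-5))*sqrt(13) = -195*sqrt(13)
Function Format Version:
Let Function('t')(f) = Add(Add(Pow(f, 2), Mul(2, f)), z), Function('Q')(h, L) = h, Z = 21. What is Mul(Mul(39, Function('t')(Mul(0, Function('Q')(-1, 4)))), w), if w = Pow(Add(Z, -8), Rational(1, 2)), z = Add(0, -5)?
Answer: Mul(-195, Pow(13, Rational(1, 2))) ≈ -703.08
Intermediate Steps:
z = -5
w = Pow(13, Rational(1, 2)) (w = Pow(Add(21, -8), Rational(1, 2)) = Pow(13, Rational(1, 2)) ≈ 3.6056)
Function('t')(f) = Add(-5, Pow(f, 2), Mul(2, f)) (Function('t')(f) = Add(Add(Pow(f, 2), Mul(2, f)), -5) = Add(-5, Pow(f, 2), Mul(2, f)))
Mul(Mul(39, Function('t')(Mul(0, Function('Q')(-1, 4)))), w) = Mul(Mul(39, Add(-5, Pow(Mul(0, -1), 2), Mul(2, Mul(0, -1)))), Pow(13, Rational(1, 2))) = Mul(Mul(39, Add(-5, Pow(0, 2), Mul(2, 0))), Pow(13, Rational(1, 2))) = Mul(Mul(39, Add(-5, 0, 0)), Pow(13, Rational(1, 2))) = Mul(Mul(39, -5), Pow(13, Rational(1, 2))) = Mul(-195, Pow(13, Rational(1, 2)))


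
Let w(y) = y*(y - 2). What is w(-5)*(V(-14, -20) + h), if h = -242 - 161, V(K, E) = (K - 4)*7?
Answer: -18515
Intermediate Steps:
V(K, E) = -28 + 7*K (V(K, E) = (-4 + K)*7 = -28 + 7*K)
w(y) = y*(-2 + y)
h = -403
w(-5)*(V(-14, -20) + h) = (-5*(-2 - 5))*((-28 + 7*(-14)) - 403) = (-5*(-7))*((-28 - 98) - 403) = 35*(-126 - 403) = 35*(-529) = -18515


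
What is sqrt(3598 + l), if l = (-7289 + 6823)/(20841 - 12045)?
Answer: sqrt(69592944858)/4398 ≈ 59.983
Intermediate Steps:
l = -233/4398 (l = -466/8796 = -466*1/8796 = -233/4398 ≈ -0.052979)
sqrt(3598 + l) = sqrt(3598 - 233/4398) = sqrt(15823771/4398) = sqrt(69592944858)/4398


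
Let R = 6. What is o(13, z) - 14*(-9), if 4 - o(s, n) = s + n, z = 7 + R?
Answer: 104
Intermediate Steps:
z = 13 (z = 7 + 6 = 13)
o(s, n) = 4 - n - s (o(s, n) = 4 - (s + n) = 4 - (n + s) = 4 + (-n - s) = 4 - n - s)
o(13, z) - 14*(-9) = (4 - 1*13 - 1*13) - 14*(-9) = (4 - 13 - 13) - 1*(-126) = -22 + 126 = 104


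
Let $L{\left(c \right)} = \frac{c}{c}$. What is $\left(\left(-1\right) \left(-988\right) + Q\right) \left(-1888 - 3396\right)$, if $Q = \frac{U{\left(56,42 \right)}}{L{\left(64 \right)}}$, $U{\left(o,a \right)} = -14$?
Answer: $-5146616$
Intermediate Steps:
$L{\left(c \right)} = 1$
$Q = -14$ ($Q = - \frac{14}{1} = \left(-14\right) 1 = -14$)
$\left(\left(-1\right) \left(-988\right) + Q\right) \left(-1888 - 3396\right) = \left(\left(-1\right) \left(-988\right) - 14\right) \left(-1888 - 3396\right) = \left(988 - 14\right) \left(-5284\right) = 974 \left(-5284\right) = -5146616$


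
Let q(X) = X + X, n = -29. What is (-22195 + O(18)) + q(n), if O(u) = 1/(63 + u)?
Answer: -1802492/81 ≈ -22253.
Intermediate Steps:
q(X) = 2*X
(-22195 + O(18)) + q(n) = (-22195 + 1/(63 + 18)) + 2*(-29) = (-22195 + 1/81) - 58 = -1797794/81 - 58 = -1802492/81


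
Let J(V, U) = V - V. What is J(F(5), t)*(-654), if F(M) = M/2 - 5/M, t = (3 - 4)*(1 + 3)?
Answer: 0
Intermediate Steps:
t = -4 (t = -1*4 = -4)
F(M) = M/2 - 5/M (F(M) = M*(½) - 5/M = M/2 - 5/M)
J(V, U) = 0
J(F(5), t)*(-654) = 0*(-654) = 0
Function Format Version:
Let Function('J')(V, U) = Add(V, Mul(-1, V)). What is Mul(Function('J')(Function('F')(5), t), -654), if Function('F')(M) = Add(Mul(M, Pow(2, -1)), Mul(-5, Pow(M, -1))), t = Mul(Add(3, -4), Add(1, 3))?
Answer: 0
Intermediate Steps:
t = -4 (t = Mul(-1, 4) = -4)
Function('F')(M) = Add(Mul(Rational(1, 2), M), Mul(-5, Pow(M, -1))) (Function('F')(M) = Add(Mul(M, Rational(1, 2)), Mul(-5, Pow(M, -1))) = Add(Mul(Rational(1, 2), M), Mul(-5, Pow(M, -1))))
Function('J')(V, U) = 0
Mul(Function('J')(Function('F')(5), t), -654) = Mul(0, -654) = 0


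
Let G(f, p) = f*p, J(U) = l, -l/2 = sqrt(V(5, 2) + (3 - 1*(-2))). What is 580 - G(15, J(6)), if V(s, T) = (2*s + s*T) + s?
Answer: 580 + 30*sqrt(30) ≈ 744.32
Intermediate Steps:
V(s, T) = 3*s + T*s (V(s, T) = (2*s + T*s) + s = 3*s + T*s)
l = -2*sqrt(30) (l = -2*sqrt(5*(3 + 2) + (3 - 1*(-2))) = -2*sqrt(5*5 + (3 + 2)) = -2*sqrt(25 + 5) = -2*sqrt(30) ≈ -10.954)
J(U) = -2*sqrt(30)
580 - G(15, J(6)) = 580 - 15*(-2*sqrt(30)) = 580 - (-30)*sqrt(30) = 580 + 30*sqrt(30)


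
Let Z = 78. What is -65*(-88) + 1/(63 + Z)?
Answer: 806521/141 ≈ 5720.0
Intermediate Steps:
-65*(-88) + 1/(63 + Z) = -65*(-88) + 1/(63 + 78) = 5720 + 1/141 = 806521/141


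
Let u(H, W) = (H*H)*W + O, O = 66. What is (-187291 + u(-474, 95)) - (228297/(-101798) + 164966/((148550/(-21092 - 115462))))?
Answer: 161115628816057861/7561046450 ≈ 2.1309e+7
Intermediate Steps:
u(H, W) = 66 + W*H² (u(H, W) = (H*H)*W + 66 = H²*W + 66 = W*H² + 66 = 66 + W*H²)
(-187291 + u(-474, 95)) - (228297/(-101798) + 164966/((148550/(-21092 - 115462)))) = (-187291 + (66 + 95*(-474)²)) - (228297/(-101798) + 164966/((148550/(-21092 - 115462)))) = (-187291 + (66 + 95*224676)) - (228297*(-1/101798) + 164966/((148550/(-136554)))) = (-187291 + (66 + 21344220)) - (-228297/101798 + 164966/((148550*(-1/136554)))) = (-187291 + 21344286) - (-228297/101798 + 164966/(-74275/68277)) = 21156995 - (-228297/101798 + 164966*(-68277/74275)) = 21156995 - (-228297/101798 - 11263383582/74275) = 21156995 - 1*(-1146606878640111/7561046450) = 21156995 + 1146606878640111/7561046450 = 161115628816057861/7561046450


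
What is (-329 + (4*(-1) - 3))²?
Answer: 112896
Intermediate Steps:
(-329 + (4*(-1) - 3))² = (-329 + (-4 - 3))² = (-329 - 7)² = (-336)² = 112896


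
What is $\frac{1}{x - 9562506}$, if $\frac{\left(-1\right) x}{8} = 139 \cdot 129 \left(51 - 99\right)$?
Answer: $- \frac{1}{2677002} \approx -3.7355 \cdot 10^{-7}$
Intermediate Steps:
$x = 6885504$ ($x = - 8 \cdot 139 \cdot 129 \left(51 - 99\right) = - 8 \cdot 17931 \left(-48\right) = \left(-8\right) \left(-860688\right) = 6885504$)
$\frac{1}{x - 9562506} = \frac{1}{6885504 - 9562506} = \frac{1}{-2677002} = - \frac{1}{2677002}$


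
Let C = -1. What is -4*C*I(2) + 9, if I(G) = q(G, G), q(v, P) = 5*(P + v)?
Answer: 89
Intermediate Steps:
q(v, P) = 5*P + 5*v
I(G) = 10*G (I(G) = 5*G + 5*G = 10*G)
-4*C*I(2) + 9 = -(-4)*10*2 + 9 = -(-4)*20 + 9 = -4*(-20) + 9 = 80 + 9 = 89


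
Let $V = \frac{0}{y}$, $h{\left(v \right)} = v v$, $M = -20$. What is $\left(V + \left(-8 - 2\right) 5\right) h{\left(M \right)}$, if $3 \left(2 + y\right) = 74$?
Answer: $-20000$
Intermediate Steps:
$y = \frac{68}{3}$ ($y = -2 + \frac{1}{3} \cdot 74 = -2 + \frac{74}{3} = \frac{68}{3} \approx 22.667$)
$h{\left(v \right)} = v^{2}$
$V = 0$ ($V = \frac{0}{\frac{68}{3}} = 0 \cdot \frac{3}{68} = 0$)
$\left(V + \left(-8 - 2\right) 5\right) h{\left(M \right)} = \left(0 + \left(-8 - 2\right) 5\right) \left(-20\right)^{2} = \left(0 - 50\right) 400 = \left(-50\right) 400 = -20000$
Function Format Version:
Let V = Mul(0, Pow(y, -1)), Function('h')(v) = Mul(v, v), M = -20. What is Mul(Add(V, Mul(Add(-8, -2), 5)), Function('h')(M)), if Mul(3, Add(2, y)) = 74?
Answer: -20000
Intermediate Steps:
y = Rational(68, 3) (y = Add(-2, Mul(Rational(1, 3), 74)) = Add(-2, Rational(74, 3)) = Rational(68, 3) ≈ 22.667)
Function('h')(v) = Pow(v, 2)
V = 0 (V = Mul(0, Pow(Rational(68, 3), -1)) = Mul(0, Rational(3, 68)) = 0)
Mul(Add(V, Mul(Add(-8, -2), 5)), Function('h')(M)) = Mul(Add(0, Mul(Add(-8, -2), 5)), Pow(-20, 2)) = Mul(Add(0, Mul(-10, 5)), 400) = Mul(Add(0, -50), 400) = Mul(-50, 400) = -20000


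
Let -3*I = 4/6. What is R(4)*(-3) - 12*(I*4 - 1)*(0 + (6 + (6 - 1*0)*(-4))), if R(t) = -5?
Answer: -393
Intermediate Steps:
I = -2/9 (I = -4/(3*6) = -⅓*⅔ = -2/9 ≈ -0.22222)
R(4)*(-3) - 12*(I*4 - 1)*(0 + (6 + (6 - 1*0)*(-4))) = -5*(-3) - 12*(-2/9*4 - 1)*(0 + (6 + (6 - 1*0)*(-4))) = 15 - 12*(-8/9 - 1)*(0 + (6 + (6 + 0)*(-4))) = 15 - (-68)*(0 + (6 + 6*(-4)))/3 = 15 - (-68)*(0 + (6 - 24))/3 = 15 - (-68)*(0 - 18)/3 = 15 - (-68)*(-18)/3 = 15 - 12*34 = 15 - 408 = -393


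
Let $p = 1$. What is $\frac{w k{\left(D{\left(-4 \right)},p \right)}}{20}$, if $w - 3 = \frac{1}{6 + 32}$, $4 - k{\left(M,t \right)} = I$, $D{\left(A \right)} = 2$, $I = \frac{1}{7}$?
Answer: $\frac{621}{1064} \approx 0.58365$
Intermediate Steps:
$I = \frac{1}{7} \approx 0.14286$
$k{\left(M,t \right)} = \frac{27}{7}$ ($k{\left(M,t \right)} = 4 - \frac{1}{7} = \frac{27}{7}$)
$w = \frac{115}{38}$ ($w = 3 + \frac{1}{6 + 32} = 3 + \frac{1}{38} = \frac{115}{38} \approx 3.0263$)
$\frac{w k{\left(D{\left(-4 \right)},p \right)}}{20} = \frac{\frac{115}{38} \cdot \frac{27}{7}}{20} = \frac{3105}{266} \cdot \frac{1}{20} = \frac{621}{1064}$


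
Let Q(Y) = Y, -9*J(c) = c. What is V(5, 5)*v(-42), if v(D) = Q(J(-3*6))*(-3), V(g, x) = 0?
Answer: 0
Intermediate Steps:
J(c) = -c/9
v(D) = -6 (v(D) = -(-1)*6/3*(-3) = -1/9*(-18)*(-3) = 2*(-3) = -6)
V(5, 5)*v(-42) = 0*(-6) = 0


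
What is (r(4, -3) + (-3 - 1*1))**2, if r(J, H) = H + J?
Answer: 9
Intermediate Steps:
(r(4, -3) + (-3 - 1*1))**2 = ((-3 + 4) + (-3 - 1*1))**2 = (1 + (-3 - 1))**2 = (1 - 4)**2 = (-3)**2 = 9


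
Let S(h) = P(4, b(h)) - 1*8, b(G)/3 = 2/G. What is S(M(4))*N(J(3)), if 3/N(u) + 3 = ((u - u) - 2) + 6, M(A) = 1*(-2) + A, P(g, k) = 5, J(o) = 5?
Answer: -9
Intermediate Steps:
b(G) = 6/G (b(G) = 3*(2/G) = 6/G)
M(A) = -2 + A
S(h) = -3 (S(h) = 5 - 1*8 = 5 - 8 = -3)
N(u) = 3 (N(u) = 3/(-3 + (((u - u) - 2) + 6)) = 3/(-3 + ((0 - 2) + 6)) = 3/(-3 + (-2 + 6)) = 3/(-3 + 4) = 3/1 = 3*1 = 3)
S(M(4))*N(J(3)) = -3*3 = -9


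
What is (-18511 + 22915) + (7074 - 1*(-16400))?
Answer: 27878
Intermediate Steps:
(-18511 + 22915) + (7074 - 1*(-16400)) = 4404 + (7074 + 16400) = 4404 + 23474 = 27878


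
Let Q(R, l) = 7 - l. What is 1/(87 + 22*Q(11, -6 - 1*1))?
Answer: 1/395 ≈ 0.0025316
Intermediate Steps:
1/(87 + 22*Q(11, -6 - 1*1)) = 1/(87 + 22*(7 - (-6 - 1*1))) = 1/(87 + 22*(7 - (-6 - 1))) = 1/(87 + 22*(7 - 1*(-7))) = 1/(87 + 22*(7 + 7)) = 1/(87 + 22*14) = 1/(87 + 308) = 1/395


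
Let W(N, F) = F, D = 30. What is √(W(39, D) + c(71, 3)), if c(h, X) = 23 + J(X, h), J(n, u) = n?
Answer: 2*√14 ≈ 7.4833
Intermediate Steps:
c(h, X) = 23 + X
√(W(39, D) + c(71, 3)) = √(30 + (23 + 3)) = √(30 + 26) = √56 = 2*√14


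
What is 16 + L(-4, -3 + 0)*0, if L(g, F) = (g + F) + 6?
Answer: 16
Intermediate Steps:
L(g, F) = 6 + F + g (L(g, F) = (F + g) + 6 = 6 + F + g)
16 + L(-4, -3 + 0)*0 = 16 + (6 + (-3 + 0) - 4)*0 = 16 + (6 - 3 - 4)*0 = 16 - 1*0 = 16 + 0 = 16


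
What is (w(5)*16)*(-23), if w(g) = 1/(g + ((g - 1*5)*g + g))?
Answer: -184/5 ≈ -36.800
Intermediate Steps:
w(g) = 1/(2*g + g*(-5 + g)) (w(g) = 1/(g + ((g - 5)*g + g)) = 1/(g + ((-5 + g)*g + g)) = 1/(g + (g*(-5 + g) + g)) = 1/(g + (g + g*(-5 + g))) = 1/(2*g + g*(-5 + g)))
(w(5)*16)*(-23) = ((1/(5*(-3 + 5)))*16)*(-23) = (((1/5)/2)*16)*(-23) = (((1/5)*(1/2))*16)*(-23) = ((1/10)*16)*(-23) = (8/5)*(-23) = -184/5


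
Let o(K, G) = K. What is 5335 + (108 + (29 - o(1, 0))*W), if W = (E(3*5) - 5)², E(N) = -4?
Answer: 7711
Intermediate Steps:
W = 81 (W = (-4 - 5)² = (-9)² = 81)
5335 + (108 + (29 - o(1, 0))*W) = 5335 + (108 + (29 - 1*1)*81) = 5335 + (108 + (29 - 1)*81) = 5335 + (108 + 28*81) = 5335 + (108 + 2268) = 5335 + 2376 = 7711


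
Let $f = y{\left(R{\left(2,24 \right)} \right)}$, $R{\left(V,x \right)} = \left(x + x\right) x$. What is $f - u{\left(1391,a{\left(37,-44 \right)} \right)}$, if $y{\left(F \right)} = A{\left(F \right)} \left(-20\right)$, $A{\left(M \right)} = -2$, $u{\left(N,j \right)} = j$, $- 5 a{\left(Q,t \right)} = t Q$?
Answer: $- \frac{1428}{5} \approx -285.6$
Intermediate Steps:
$R{\left(V,x \right)} = 2 x^{2}$ ($R{\left(V,x \right)} = 2 x x = 2 x^{2}$)
$a{\left(Q,t \right)} = - \frac{Q t}{5}$ ($a{\left(Q,t \right)} = - \frac{t Q}{5} = - \frac{Q t}{5}$)
$y{\left(F \right)} = 40$ ($y{\left(F \right)} = \left(-2\right) \left(-20\right) = 40$)
$f = 40$
$f - u{\left(1391,a{\left(37,-44 \right)} \right)} = 40 - \left(- \frac{1}{5}\right) 37 \left(-44\right) = 40 - \frac{1628}{5} = - \frac{1428}{5}$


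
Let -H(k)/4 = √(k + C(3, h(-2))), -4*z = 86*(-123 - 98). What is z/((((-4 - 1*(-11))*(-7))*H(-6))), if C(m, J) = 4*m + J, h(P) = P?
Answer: 9503/784 ≈ 12.121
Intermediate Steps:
z = 9503/2 (z = -43*(-123 - 98)/2 = -43*(-221)/2 = -¼*(-19006) = 9503/2 ≈ 4751.5)
C(m, J) = J + 4*m
H(k) = -4*√(10 + k) (H(k) = -4*√(k + (-2 + 4*3)) = -4*√(k + (-2 + 12)) = -4*√(k + 10) = -4*√(10 + k))
z/((((-4 - 1*(-11))*(-7))*H(-6))) = 9503/(2*((((-4 - 1*(-11))*(-7))*(-4*√(10 - 6))))) = 9503/(2*((((-4 + 11)*(-7))*(-4*√4)))) = 9503/(2*(((7*(-7))*(-4*2)))) = 9503/(2*((-49*(-8)))) = (9503/2)/392 = (9503/2)*(1/392) = 9503/784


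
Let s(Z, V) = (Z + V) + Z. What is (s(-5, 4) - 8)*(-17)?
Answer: 238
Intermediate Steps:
s(Z, V) = V + 2*Z (s(Z, V) = (V + Z) + Z = V + 2*Z)
(s(-5, 4) - 8)*(-17) = ((4 + 2*(-5)) - 8)*(-17) = ((4 - 10) - 8)*(-17) = (-6 - 8)*(-17) = -14*(-17) = 238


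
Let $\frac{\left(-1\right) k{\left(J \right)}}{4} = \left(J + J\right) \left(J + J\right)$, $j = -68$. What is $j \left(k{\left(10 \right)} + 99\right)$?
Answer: $102068$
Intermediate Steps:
$k{\left(J \right)} = - 16 J^{2}$ ($k{\left(J \right)} = - 4 \left(J + J\right) \left(J + J\right) = - 4 \cdot 2 J 2 J = - 4 \cdot 4 J^{2} = - 16 J^{2}$)
$j \left(k{\left(10 \right)} + 99\right) = - 68 \left(- 16 \cdot 10^{2} + 99\right) = - 68 \left(\left(-16\right) 100 + 99\right) = - 68 \left(-1600 + 99\right) = \left(-68\right) \left(-1501\right) = 102068$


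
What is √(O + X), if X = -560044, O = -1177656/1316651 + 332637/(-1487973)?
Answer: I*√238842690391564165400349941589/653047046141 ≈ 748.36*I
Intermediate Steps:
O = -730095723325/653047046141 (O = -1177656*1/1316651 + 332637*(-1/1487973) = -1177656/1316651 - 110879/495991 = -730095723325/653047046141 ≈ -1.1180)
√(O + X) = √(-730095723325/653047046141 - 560044) = √(-365735810004713529/653047046141) = I*√238842690391564165400349941589/653047046141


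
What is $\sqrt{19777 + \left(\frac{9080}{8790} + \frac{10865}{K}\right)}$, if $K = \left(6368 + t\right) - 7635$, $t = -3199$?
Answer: $\frac{\sqrt{304750804181617794}}{3925614} \approx 140.63$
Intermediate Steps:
$K = -4466$ ($K = \left(6368 - 3199\right) - 7635 = 3169 - 7635 = -4466$)
$\sqrt{19777 + \left(\frac{9080}{8790} + \frac{10865}{K}\right)} = \sqrt{19777 + \left(\frac{9080}{8790} + \frac{10865}{-4466}\right)} = \sqrt{19777 + \left(9080 \cdot \frac{1}{8790} + 10865 \left(- \frac{1}{4466}\right)\right)} = \sqrt{19777 + \left(\frac{908}{879} - \frac{10865}{4466}\right)} = \sqrt{19777 - \frac{5495207}{3925614}} = \sqrt{\frac{77631372871}{3925614}} = \frac{\sqrt{304750804181617794}}{3925614}$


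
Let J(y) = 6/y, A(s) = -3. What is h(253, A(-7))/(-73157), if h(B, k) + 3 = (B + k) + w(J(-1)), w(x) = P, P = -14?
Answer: -233/73157 ≈ -0.0031849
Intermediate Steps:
w(x) = -14
h(B, k) = -17 + B + k (h(B, k) = -3 + ((B + k) - 14) = -3 + (-14 + B + k) = -17 + B + k)
h(253, A(-7))/(-73157) = (-17 + 253 - 3)/(-73157) = 233*(-1/73157) = -233/73157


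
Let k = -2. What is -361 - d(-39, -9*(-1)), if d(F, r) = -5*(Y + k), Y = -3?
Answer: -386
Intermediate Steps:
d(F, r) = 25 (d(F, r) = -5*(-3 - 2) = -5*(-5) = 25)
-361 - d(-39, -9*(-1)) = -361 - 1*25 = -361 - 25 = -386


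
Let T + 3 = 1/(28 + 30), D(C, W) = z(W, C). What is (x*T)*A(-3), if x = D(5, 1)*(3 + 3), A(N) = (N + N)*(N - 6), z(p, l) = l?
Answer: -140130/29 ≈ -4832.1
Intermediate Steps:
D(C, W) = C
T = -173/58 (T = -3 + 1/(28 + 30) = -3 + 1/58 = -173/58 ≈ -2.9828)
A(N) = 2*N*(-6 + N) (A(N) = (2*N)*(-6 + N) = 2*N*(-6 + N))
x = 30 (x = 5*(3 + 3) = 5*6 = 30)
(x*T)*A(-3) = (30*(-173/58))*(2*(-3)*(-6 - 3)) = -5190*(-3)*(-9)/29 = -2595/29*54 = -140130/29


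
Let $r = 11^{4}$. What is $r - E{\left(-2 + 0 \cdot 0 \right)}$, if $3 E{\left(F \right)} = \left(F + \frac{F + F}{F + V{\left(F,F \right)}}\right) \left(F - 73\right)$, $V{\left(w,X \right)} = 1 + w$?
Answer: $\frac{43873}{3} \approx 14624.0$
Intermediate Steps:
$E{\left(F \right)} = \frac{\left(-73 + F\right) \left(F + \frac{2 F}{1 + 2 F}\right)}{3}$ ($E{\left(F \right)} = \frac{\left(F + \frac{F + F}{F + \left(1 + F\right)}\right) \left(F - 73\right)}{3} = \frac{\left(F + \frac{2 F}{1 + 2 F}\right) \left(-73 + F\right)}{3} = \frac{\left(-73 + F\right) \left(F + \frac{2 F}{1 + 2 F}\right)}{3}$)
$r = 14641$
$r - E{\left(-2 + 0 \cdot 0 \right)} = 14641 - \frac{\left(-2 + 0 \cdot 0\right) \left(-219 - 143 \left(-2 + 0 \cdot 0\right) + 2 \left(-2 + 0 \cdot 0\right)^{2}\right)}{3 \left(1 + 2 \left(-2 + 0 \cdot 0\right)\right)} = 14641 - \frac{\left(-2 + 0\right) \left(-219 - 143 \left(-2 + 0\right) + 2 \left(-2 + 0\right)^{2}\right)}{3 \left(1 + 2 \left(-2 + 0\right)\right)} = 14641 - \frac{1}{3} \left(-2\right) \frac{1}{1 + 2 \left(-2\right)} \left(-219 - -286 + 2 \left(-2\right)^{2}\right) = 14641 - \frac{1}{3} \left(-2\right) \frac{1}{1 - 4} \left(-219 + 286 + 2 \cdot 4\right) = 14641 - \frac{1}{3} \left(-2\right) \frac{1}{-3} \left(-219 + 286 + 8\right) = 14641 - \frac{1}{3} \left(-2\right) \left(- \frac{1}{3}\right) 75 = 14641 - \frac{50}{3} = \frac{43873}{3}$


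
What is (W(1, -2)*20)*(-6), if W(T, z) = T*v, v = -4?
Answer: 480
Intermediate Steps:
W(T, z) = -4*T (W(T, z) = T*(-4) = -4*T)
(W(1, -2)*20)*(-6) = (-4*1*20)*(-6) = -4*20*(-6) = -80*(-6) = 480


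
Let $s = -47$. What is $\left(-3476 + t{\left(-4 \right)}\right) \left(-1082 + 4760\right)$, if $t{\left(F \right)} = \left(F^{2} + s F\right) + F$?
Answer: $-12049128$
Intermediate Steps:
$t{\left(F \right)} = F^{2} - 46 F$ ($t{\left(F \right)} = \left(F^{2} - 47 F\right) + F = F^{2} - 46 F$)
$\left(-3476 + t{\left(-4 \right)}\right) \left(-1082 + 4760\right) = \left(-3476 - 4 \left(-46 - 4\right)\right) \left(-1082 + 4760\right) = \left(-3476 - -200\right) 3678 = \left(-3476 + 200\right) 3678 = \left(-3276\right) 3678 = -12049128$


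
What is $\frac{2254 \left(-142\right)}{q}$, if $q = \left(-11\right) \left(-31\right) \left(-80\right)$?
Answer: $\frac{80017}{6820} \approx 11.733$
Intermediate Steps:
$q = -27280$ ($q = 341 \left(-80\right) = -27280$)
$\frac{2254 \left(-142\right)}{q} = \frac{2254 \left(-142\right)}{-27280} = \left(-320068\right) \left(- \frac{1}{27280}\right) = \frac{80017}{6820}$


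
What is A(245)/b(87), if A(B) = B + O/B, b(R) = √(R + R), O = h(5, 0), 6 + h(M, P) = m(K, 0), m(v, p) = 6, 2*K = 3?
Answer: 245*√174/174 ≈ 18.573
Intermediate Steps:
K = 3/2 (K = (½)*3 = 3/2 ≈ 1.5000)
h(M, P) = 0 (h(M, P) = -6 + 6 = 0)
O = 0
b(R) = √2*√R (b(R) = √(2*R) = √2*√R)
A(B) = B (A(B) = B + 0/B = B + 0 = B)
A(245)/b(87) = 245/((√2*√87)) = 245/(√174) = 245*(√174/174) = 245*√174/174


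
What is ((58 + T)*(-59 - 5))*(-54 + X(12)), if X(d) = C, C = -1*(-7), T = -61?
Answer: -9024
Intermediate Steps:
C = 7
X(d) = 7
((58 + T)*(-59 - 5))*(-54 + X(12)) = ((58 - 61)*(-59 - 5))*(-54 + 7) = -3*(-64)*(-47) = 192*(-47) = -9024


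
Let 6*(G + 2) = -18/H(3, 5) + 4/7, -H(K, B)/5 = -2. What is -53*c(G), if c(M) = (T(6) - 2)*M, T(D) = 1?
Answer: -24539/210 ≈ -116.85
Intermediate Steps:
H(K, B) = 10 (H(K, B) = -5*(-2) = 10)
G = -463/210 (G = -2 + (-18/10 + 4/7)/6 = -2 + (-18*1/10 + 4*(1/7))/6 = -2 + (-9/5 + 4/7)/6 = -2 + (1/6)*(-43/35) = -2 - 43/210 = -463/210 ≈ -2.2048)
c(M) = -M (c(M) = (1 - 2)*M = -M)
-53*c(G) = -(-53)*(-463)/210 = -53*463/210 = -24539/210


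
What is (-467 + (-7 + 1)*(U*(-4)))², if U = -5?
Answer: 344569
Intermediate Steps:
(-467 + (-7 + 1)*(U*(-4)))² = (-467 + (-7 + 1)*(-5*(-4)))² = (-467 - 6*20)² = (-467 - 120)² = (-587)² = 344569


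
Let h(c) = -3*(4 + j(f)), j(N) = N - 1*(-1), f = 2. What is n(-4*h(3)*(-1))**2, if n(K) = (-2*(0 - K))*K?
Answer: 199148544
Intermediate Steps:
j(N) = 1 + N (j(N) = N + 1 = 1 + N)
h(c) = -21 (h(c) = -3*(4 + (1 + 2)) = -3*(4 + 3) = -3*7 = -21)
n(K) = 2*K**2 (n(K) = (-(-2)*K)*K = (2*K)*K = 2*K**2)
n(-4*h(3)*(-1))**2 = (2*(-4*(-21)*(-1))**2)**2 = (2*(84*(-1))**2)**2 = (2*(-84)**2)**2 = (2*7056)**2 = 14112**2 = 199148544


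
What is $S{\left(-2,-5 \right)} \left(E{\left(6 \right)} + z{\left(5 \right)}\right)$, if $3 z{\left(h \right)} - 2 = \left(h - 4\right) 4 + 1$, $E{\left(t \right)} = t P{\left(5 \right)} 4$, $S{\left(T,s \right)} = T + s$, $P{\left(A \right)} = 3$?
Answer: $- \frac{1561}{3} \approx -520.33$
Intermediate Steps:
$E{\left(t \right)} = 12 t$ ($E{\left(t \right)} = t 3 \cdot 4 = 3 t 4 = 12 t$)
$z{\left(h \right)} = - \frac{13}{3} + \frac{4 h}{3}$ ($z{\left(h \right)} = \frac{2}{3} + \frac{\left(h - 4\right) 4 + 1}{3} = \frac{2}{3} + \frac{\left(-4 + h\right) 4 + 1}{3} = \frac{2}{3} + \frac{\left(-16 + 4 h\right) + 1}{3} = \frac{2}{3} + \frac{-15 + 4 h}{3} = \frac{2}{3} + \left(-5 + \frac{4 h}{3}\right) = - \frac{13}{3} + \frac{4 h}{3}$)
$S{\left(-2,-5 \right)} \left(E{\left(6 \right)} + z{\left(5 \right)}\right) = \left(-2 - 5\right) \left(12 \cdot 6 + \left(- \frac{13}{3} + \frac{4}{3} \cdot 5\right)\right) = - 7 \left(72 + \left(- \frac{13}{3} + \frac{20}{3}\right)\right) = - 7 \left(72 + \frac{7}{3}\right) = \left(-7\right) \frac{223}{3} = - \frac{1561}{3}$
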